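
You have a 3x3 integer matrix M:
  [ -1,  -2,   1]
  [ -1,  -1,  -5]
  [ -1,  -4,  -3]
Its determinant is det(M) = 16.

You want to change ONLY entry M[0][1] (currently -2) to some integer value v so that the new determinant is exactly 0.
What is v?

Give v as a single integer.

Answer: -10

Derivation:
det is linear in entry M[0][1]: det = old_det + (v - -2) * C_01
Cofactor C_01 = 2
Want det = 0: 16 + (v - -2) * 2 = 0
  (v - -2) = -16 / 2 = -8
  v = -2 + (-8) = -10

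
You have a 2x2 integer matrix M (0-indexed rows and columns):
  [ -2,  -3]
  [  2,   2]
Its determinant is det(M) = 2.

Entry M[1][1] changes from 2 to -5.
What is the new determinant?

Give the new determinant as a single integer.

Answer: 16

Derivation:
det is linear in row 1: changing M[1][1] by delta changes det by delta * cofactor(1,1).
Cofactor C_11 = (-1)^(1+1) * minor(1,1) = -2
Entry delta = -5 - 2 = -7
Det delta = -7 * -2 = 14
New det = 2 + 14 = 16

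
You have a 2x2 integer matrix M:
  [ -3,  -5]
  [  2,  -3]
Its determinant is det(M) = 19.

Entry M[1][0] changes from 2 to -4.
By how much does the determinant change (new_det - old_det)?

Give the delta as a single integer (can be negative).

Answer: -30

Derivation:
Cofactor C_10 = 5
Entry delta = -4 - 2 = -6
Det delta = entry_delta * cofactor = -6 * 5 = -30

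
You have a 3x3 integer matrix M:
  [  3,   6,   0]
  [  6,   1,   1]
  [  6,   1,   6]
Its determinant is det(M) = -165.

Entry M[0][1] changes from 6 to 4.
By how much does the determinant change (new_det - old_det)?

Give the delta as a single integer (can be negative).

Answer: 60

Derivation:
Cofactor C_01 = -30
Entry delta = 4 - 6 = -2
Det delta = entry_delta * cofactor = -2 * -30 = 60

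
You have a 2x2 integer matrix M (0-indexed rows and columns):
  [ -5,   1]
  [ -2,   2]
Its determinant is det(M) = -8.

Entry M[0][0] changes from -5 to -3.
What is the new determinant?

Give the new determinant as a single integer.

Answer: -4

Derivation:
det is linear in row 0: changing M[0][0] by delta changes det by delta * cofactor(0,0).
Cofactor C_00 = (-1)^(0+0) * minor(0,0) = 2
Entry delta = -3 - -5 = 2
Det delta = 2 * 2 = 4
New det = -8 + 4 = -4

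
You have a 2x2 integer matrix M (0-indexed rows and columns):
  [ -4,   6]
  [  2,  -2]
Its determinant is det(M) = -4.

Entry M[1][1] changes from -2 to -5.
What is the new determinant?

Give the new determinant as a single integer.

det is linear in row 1: changing M[1][1] by delta changes det by delta * cofactor(1,1).
Cofactor C_11 = (-1)^(1+1) * minor(1,1) = -4
Entry delta = -5 - -2 = -3
Det delta = -3 * -4 = 12
New det = -4 + 12 = 8

Answer: 8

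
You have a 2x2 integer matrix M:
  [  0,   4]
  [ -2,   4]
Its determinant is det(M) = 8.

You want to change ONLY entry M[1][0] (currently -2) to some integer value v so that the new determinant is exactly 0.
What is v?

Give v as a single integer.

Answer: 0

Derivation:
det is linear in entry M[1][0]: det = old_det + (v - -2) * C_10
Cofactor C_10 = -4
Want det = 0: 8 + (v - -2) * -4 = 0
  (v - -2) = -8 / -4 = 2
  v = -2 + (2) = 0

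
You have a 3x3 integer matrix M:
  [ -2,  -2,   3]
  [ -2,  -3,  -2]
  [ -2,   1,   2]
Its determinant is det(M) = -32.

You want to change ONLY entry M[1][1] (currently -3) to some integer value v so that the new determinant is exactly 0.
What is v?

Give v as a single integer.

det is linear in entry M[1][1]: det = old_det + (v - -3) * C_11
Cofactor C_11 = 2
Want det = 0: -32 + (v - -3) * 2 = 0
  (v - -3) = 32 / 2 = 16
  v = -3 + (16) = 13

Answer: 13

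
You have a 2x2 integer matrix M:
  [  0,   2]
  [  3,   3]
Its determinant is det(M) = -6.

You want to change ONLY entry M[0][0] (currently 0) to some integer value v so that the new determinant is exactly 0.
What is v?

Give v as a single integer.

det is linear in entry M[0][0]: det = old_det + (v - 0) * C_00
Cofactor C_00 = 3
Want det = 0: -6 + (v - 0) * 3 = 0
  (v - 0) = 6 / 3 = 2
  v = 0 + (2) = 2

Answer: 2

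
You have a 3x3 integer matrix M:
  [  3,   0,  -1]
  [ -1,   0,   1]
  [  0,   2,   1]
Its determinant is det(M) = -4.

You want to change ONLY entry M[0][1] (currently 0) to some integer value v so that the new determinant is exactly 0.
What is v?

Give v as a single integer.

det is linear in entry M[0][1]: det = old_det + (v - 0) * C_01
Cofactor C_01 = 1
Want det = 0: -4 + (v - 0) * 1 = 0
  (v - 0) = 4 / 1 = 4
  v = 0 + (4) = 4

Answer: 4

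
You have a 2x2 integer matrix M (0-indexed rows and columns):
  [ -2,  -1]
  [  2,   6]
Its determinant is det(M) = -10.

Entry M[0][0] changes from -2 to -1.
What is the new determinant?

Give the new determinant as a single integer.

Answer: -4

Derivation:
det is linear in row 0: changing M[0][0] by delta changes det by delta * cofactor(0,0).
Cofactor C_00 = (-1)^(0+0) * minor(0,0) = 6
Entry delta = -1 - -2 = 1
Det delta = 1 * 6 = 6
New det = -10 + 6 = -4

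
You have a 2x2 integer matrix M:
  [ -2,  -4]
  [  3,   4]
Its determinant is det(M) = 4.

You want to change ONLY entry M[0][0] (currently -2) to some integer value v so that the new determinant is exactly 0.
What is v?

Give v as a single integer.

det is linear in entry M[0][0]: det = old_det + (v - -2) * C_00
Cofactor C_00 = 4
Want det = 0: 4 + (v - -2) * 4 = 0
  (v - -2) = -4 / 4 = -1
  v = -2 + (-1) = -3

Answer: -3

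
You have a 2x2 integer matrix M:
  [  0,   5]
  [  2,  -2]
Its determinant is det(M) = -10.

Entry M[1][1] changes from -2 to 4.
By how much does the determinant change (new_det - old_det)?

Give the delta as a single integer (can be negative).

Cofactor C_11 = 0
Entry delta = 4 - -2 = 6
Det delta = entry_delta * cofactor = 6 * 0 = 0

Answer: 0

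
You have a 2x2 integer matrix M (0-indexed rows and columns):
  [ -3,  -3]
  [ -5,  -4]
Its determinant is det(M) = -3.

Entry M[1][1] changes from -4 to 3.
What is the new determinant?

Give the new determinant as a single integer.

Answer: -24

Derivation:
det is linear in row 1: changing M[1][1] by delta changes det by delta * cofactor(1,1).
Cofactor C_11 = (-1)^(1+1) * minor(1,1) = -3
Entry delta = 3 - -4 = 7
Det delta = 7 * -3 = -21
New det = -3 + -21 = -24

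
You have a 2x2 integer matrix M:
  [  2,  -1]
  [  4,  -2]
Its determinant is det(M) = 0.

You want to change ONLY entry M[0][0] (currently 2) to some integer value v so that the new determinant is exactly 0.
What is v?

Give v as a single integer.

det is linear in entry M[0][0]: det = old_det + (v - 2) * C_00
Cofactor C_00 = -2
Want det = 0: 0 + (v - 2) * -2 = 0
  (v - 2) = 0 / -2 = 0
  v = 2 + (0) = 2

Answer: 2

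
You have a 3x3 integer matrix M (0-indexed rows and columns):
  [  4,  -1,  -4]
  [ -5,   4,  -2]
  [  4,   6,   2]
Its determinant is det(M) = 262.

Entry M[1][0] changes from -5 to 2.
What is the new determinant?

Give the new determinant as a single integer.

det is linear in row 1: changing M[1][0] by delta changes det by delta * cofactor(1,0).
Cofactor C_10 = (-1)^(1+0) * minor(1,0) = -22
Entry delta = 2 - -5 = 7
Det delta = 7 * -22 = -154
New det = 262 + -154 = 108

Answer: 108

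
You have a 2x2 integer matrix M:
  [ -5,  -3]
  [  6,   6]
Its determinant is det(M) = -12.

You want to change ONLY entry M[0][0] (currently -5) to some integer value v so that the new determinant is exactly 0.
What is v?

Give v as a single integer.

det is linear in entry M[0][0]: det = old_det + (v - -5) * C_00
Cofactor C_00 = 6
Want det = 0: -12 + (v - -5) * 6 = 0
  (v - -5) = 12 / 6 = 2
  v = -5 + (2) = -3

Answer: -3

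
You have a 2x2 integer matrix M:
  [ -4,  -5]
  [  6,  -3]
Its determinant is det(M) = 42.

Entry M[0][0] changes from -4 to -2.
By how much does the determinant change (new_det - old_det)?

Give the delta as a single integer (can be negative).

Cofactor C_00 = -3
Entry delta = -2 - -4 = 2
Det delta = entry_delta * cofactor = 2 * -3 = -6

Answer: -6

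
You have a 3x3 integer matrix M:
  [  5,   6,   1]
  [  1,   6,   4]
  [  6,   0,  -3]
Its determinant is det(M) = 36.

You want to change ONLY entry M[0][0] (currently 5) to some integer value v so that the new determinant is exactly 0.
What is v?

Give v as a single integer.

Answer: 7

Derivation:
det is linear in entry M[0][0]: det = old_det + (v - 5) * C_00
Cofactor C_00 = -18
Want det = 0: 36 + (v - 5) * -18 = 0
  (v - 5) = -36 / -18 = 2
  v = 5 + (2) = 7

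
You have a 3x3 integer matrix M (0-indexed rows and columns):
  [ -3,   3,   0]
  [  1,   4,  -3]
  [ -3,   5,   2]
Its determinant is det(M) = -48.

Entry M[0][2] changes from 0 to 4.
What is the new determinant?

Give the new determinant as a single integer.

Answer: 20

Derivation:
det is linear in row 0: changing M[0][2] by delta changes det by delta * cofactor(0,2).
Cofactor C_02 = (-1)^(0+2) * minor(0,2) = 17
Entry delta = 4 - 0 = 4
Det delta = 4 * 17 = 68
New det = -48 + 68 = 20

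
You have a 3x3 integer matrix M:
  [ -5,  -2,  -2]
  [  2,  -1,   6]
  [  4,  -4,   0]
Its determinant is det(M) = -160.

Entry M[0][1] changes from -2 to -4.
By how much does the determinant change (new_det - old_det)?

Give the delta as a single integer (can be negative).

Answer: -48

Derivation:
Cofactor C_01 = 24
Entry delta = -4 - -2 = -2
Det delta = entry_delta * cofactor = -2 * 24 = -48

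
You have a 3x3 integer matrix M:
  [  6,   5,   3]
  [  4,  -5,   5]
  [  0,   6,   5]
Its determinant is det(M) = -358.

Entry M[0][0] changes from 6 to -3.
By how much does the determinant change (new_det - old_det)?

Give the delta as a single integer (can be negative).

Cofactor C_00 = -55
Entry delta = -3 - 6 = -9
Det delta = entry_delta * cofactor = -9 * -55 = 495

Answer: 495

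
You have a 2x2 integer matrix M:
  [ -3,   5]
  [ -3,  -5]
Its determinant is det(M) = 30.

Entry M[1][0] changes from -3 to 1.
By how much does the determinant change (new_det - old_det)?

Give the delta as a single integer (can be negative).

Answer: -20

Derivation:
Cofactor C_10 = -5
Entry delta = 1 - -3 = 4
Det delta = entry_delta * cofactor = 4 * -5 = -20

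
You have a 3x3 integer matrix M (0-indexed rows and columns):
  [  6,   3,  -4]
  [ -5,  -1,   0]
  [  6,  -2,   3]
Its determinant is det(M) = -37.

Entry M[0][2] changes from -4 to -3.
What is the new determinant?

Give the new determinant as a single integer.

det is linear in row 0: changing M[0][2] by delta changes det by delta * cofactor(0,2).
Cofactor C_02 = (-1)^(0+2) * minor(0,2) = 16
Entry delta = -3 - -4 = 1
Det delta = 1 * 16 = 16
New det = -37 + 16 = -21

Answer: -21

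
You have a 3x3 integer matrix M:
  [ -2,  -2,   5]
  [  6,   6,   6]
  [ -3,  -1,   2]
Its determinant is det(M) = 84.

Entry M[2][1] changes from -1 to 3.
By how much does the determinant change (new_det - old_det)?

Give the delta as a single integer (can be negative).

Cofactor C_21 = 42
Entry delta = 3 - -1 = 4
Det delta = entry_delta * cofactor = 4 * 42 = 168

Answer: 168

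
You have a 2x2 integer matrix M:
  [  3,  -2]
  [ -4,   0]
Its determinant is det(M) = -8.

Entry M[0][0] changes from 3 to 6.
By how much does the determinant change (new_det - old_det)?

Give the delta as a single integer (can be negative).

Answer: 0

Derivation:
Cofactor C_00 = 0
Entry delta = 6 - 3 = 3
Det delta = entry_delta * cofactor = 3 * 0 = 0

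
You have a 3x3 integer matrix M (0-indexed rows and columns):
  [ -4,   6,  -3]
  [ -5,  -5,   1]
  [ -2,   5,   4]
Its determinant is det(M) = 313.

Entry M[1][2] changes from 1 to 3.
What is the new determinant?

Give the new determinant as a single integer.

det is linear in row 1: changing M[1][2] by delta changes det by delta * cofactor(1,2).
Cofactor C_12 = (-1)^(1+2) * minor(1,2) = 8
Entry delta = 3 - 1 = 2
Det delta = 2 * 8 = 16
New det = 313 + 16 = 329

Answer: 329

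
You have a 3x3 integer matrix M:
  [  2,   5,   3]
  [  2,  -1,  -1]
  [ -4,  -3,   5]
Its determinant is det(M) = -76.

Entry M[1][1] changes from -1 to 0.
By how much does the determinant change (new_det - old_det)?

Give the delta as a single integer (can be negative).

Answer: 22

Derivation:
Cofactor C_11 = 22
Entry delta = 0 - -1 = 1
Det delta = entry_delta * cofactor = 1 * 22 = 22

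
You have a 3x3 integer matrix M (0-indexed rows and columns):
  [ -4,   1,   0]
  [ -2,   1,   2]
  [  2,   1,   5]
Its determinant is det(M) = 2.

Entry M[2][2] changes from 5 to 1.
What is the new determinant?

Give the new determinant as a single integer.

det is linear in row 2: changing M[2][2] by delta changes det by delta * cofactor(2,2).
Cofactor C_22 = (-1)^(2+2) * minor(2,2) = -2
Entry delta = 1 - 5 = -4
Det delta = -4 * -2 = 8
New det = 2 + 8 = 10

Answer: 10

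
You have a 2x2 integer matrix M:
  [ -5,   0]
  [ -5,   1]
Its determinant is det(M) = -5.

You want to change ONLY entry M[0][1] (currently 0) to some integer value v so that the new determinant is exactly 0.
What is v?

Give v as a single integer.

det is linear in entry M[0][1]: det = old_det + (v - 0) * C_01
Cofactor C_01 = 5
Want det = 0: -5 + (v - 0) * 5 = 0
  (v - 0) = 5 / 5 = 1
  v = 0 + (1) = 1

Answer: 1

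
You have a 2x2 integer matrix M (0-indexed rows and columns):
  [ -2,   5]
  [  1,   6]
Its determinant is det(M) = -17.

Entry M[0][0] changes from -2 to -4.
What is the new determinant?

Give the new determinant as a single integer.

det is linear in row 0: changing M[0][0] by delta changes det by delta * cofactor(0,0).
Cofactor C_00 = (-1)^(0+0) * minor(0,0) = 6
Entry delta = -4 - -2 = -2
Det delta = -2 * 6 = -12
New det = -17 + -12 = -29

Answer: -29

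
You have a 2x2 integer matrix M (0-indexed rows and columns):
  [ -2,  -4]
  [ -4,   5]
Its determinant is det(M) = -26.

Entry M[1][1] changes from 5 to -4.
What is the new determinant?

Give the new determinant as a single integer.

det is linear in row 1: changing M[1][1] by delta changes det by delta * cofactor(1,1).
Cofactor C_11 = (-1)^(1+1) * minor(1,1) = -2
Entry delta = -4 - 5 = -9
Det delta = -9 * -2 = 18
New det = -26 + 18 = -8

Answer: -8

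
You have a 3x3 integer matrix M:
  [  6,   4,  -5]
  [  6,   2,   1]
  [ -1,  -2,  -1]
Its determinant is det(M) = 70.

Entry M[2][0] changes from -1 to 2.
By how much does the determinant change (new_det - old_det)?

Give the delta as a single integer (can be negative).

Answer: 42

Derivation:
Cofactor C_20 = 14
Entry delta = 2 - -1 = 3
Det delta = entry_delta * cofactor = 3 * 14 = 42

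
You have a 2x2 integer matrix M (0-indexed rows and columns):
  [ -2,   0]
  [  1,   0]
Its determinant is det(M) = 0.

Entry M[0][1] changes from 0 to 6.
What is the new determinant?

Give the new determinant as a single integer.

Answer: -6

Derivation:
det is linear in row 0: changing M[0][1] by delta changes det by delta * cofactor(0,1).
Cofactor C_01 = (-1)^(0+1) * minor(0,1) = -1
Entry delta = 6 - 0 = 6
Det delta = 6 * -1 = -6
New det = 0 + -6 = -6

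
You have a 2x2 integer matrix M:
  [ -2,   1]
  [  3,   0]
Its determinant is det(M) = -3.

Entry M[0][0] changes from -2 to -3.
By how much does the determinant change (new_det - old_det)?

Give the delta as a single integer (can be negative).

Cofactor C_00 = 0
Entry delta = -3 - -2 = -1
Det delta = entry_delta * cofactor = -1 * 0 = 0

Answer: 0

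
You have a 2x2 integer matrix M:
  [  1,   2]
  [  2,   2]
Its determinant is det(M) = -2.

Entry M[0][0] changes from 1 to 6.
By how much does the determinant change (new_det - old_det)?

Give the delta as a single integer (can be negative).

Cofactor C_00 = 2
Entry delta = 6 - 1 = 5
Det delta = entry_delta * cofactor = 5 * 2 = 10

Answer: 10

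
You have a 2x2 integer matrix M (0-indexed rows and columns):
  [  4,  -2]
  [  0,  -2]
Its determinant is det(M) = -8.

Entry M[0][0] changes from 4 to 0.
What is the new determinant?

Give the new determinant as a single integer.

det is linear in row 0: changing M[0][0] by delta changes det by delta * cofactor(0,0).
Cofactor C_00 = (-1)^(0+0) * minor(0,0) = -2
Entry delta = 0 - 4 = -4
Det delta = -4 * -2 = 8
New det = -8 + 8 = 0

Answer: 0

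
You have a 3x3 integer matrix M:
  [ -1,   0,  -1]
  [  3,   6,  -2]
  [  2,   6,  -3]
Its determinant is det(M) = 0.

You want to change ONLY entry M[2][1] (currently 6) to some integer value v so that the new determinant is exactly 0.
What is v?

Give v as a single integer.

Answer: 6

Derivation:
det is linear in entry M[2][1]: det = old_det + (v - 6) * C_21
Cofactor C_21 = -5
Want det = 0: 0 + (v - 6) * -5 = 0
  (v - 6) = 0 / -5 = 0
  v = 6 + (0) = 6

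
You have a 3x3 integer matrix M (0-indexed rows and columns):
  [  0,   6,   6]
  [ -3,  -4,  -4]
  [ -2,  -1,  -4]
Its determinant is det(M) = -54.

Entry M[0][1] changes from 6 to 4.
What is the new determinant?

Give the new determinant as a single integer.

det is linear in row 0: changing M[0][1] by delta changes det by delta * cofactor(0,1).
Cofactor C_01 = (-1)^(0+1) * minor(0,1) = -4
Entry delta = 4 - 6 = -2
Det delta = -2 * -4 = 8
New det = -54 + 8 = -46

Answer: -46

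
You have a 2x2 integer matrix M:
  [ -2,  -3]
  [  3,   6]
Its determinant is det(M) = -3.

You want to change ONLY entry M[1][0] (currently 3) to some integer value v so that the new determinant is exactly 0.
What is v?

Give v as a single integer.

Answer: 4

Derivation:
det is linear in entry M[1][0]: det = old_det + (v - 3) * C_10
Cofactor C_10 = 3
Want det = 0: -3 + (v - 3) * 3 = 0
  (v - 3) = 3 / 3 = 1
  v = 3 + (1) = 4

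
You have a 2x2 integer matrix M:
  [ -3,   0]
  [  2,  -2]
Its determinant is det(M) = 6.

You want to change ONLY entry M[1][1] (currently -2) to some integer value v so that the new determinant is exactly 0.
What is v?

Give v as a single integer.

Answer: 0

Derivation:
det is linear in entry M[1][1]: det = old_det + (v - -2) * C_11
Cofactor C_11 = -3
Want det = 0: 6 + (v - -2) * -3 = 0
  (v - -2) = -6 / -3 = 2
  v = -2 + (2) = 0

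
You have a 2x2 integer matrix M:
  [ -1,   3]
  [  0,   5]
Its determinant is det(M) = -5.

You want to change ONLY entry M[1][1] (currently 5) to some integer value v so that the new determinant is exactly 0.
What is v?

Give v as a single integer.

Answer: 0

Derivation:
det is linear in entry M[1][1]: det = old_det + (v - 5) * C_11
Cofactor C_11 = -1
Want det = 0: -5 + (v - 5) * -1 = 0
  (v - 5) = 5 / -1 = -5
  v = 5 + (-5) = 0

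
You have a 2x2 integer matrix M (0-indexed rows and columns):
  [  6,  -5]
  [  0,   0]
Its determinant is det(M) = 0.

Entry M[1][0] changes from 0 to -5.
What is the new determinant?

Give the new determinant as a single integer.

Answer: -25

Derivation:
det is linear in row 1: changing M[1][0] by delta changes det by delta * cofactor(1,0).
Cofactor C_10 = (-1)^(1+0) * minor(1,0) = 5
Entry delta = -5 - 0 = -5
Det delta = -5 * 5 = -25
New det = 0 + -25 = -25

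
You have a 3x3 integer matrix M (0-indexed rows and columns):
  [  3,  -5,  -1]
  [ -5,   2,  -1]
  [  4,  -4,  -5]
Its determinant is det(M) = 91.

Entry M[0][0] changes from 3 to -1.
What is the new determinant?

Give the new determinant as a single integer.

det is linear in row 0: changing M[0][0] by delta changes det by delta * cofactor(0,0).
Cofactor C_00 = (-1)^(0+0) * minor(0,0) = -14
Entry delta = -1 - 3 = -4
Det delta = -4 * -14 = 56
New det = 91 + 56 = 147

Answer: 147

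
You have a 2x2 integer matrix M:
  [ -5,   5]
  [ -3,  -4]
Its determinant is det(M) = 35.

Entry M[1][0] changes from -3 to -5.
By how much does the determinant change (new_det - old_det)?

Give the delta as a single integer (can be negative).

Answer: 10

Derivation:
Cofactor C_10 = -5
Entry delta = -5 - -3 = -2
Det delta = entry_delta * cofactor = -2 * -5 = 10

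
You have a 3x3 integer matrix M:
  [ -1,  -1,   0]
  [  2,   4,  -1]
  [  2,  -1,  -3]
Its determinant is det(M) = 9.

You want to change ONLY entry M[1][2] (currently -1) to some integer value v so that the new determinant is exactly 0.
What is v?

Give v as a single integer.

det is linear in entry M[1][2]: det = old_det + (v - -1) * C_12
Cofactor C_12 = -3
Want det = 0: 9 + (v - -1) * -3 = 0
  (v - -1) = -9 / -3 = 3
  v = -1 + (3) = 2

Answer: 2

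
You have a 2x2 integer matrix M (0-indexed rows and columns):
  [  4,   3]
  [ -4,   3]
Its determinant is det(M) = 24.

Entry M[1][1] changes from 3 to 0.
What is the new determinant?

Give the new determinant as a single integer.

det is linear in row 1: changing M[1][1] by delta changes det by delta * cofactor(1,1).
Cofactor C_11 = (-1)^(1+1) * minor(1,1) = 4
Entry delta = 0 - 3 = -3
Det delta = -3 * 4 = -12
New det = 24 + -12 = 12

Answer: 12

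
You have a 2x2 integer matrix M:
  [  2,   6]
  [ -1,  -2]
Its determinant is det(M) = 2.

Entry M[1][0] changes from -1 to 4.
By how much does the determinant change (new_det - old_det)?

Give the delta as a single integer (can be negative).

Answer: -30

Derivation:
Cofactor C_10 = -6
Entry delta = 4 - -1 = 5
Det delta = entry_delta * cofactor = 5 * -6 = -30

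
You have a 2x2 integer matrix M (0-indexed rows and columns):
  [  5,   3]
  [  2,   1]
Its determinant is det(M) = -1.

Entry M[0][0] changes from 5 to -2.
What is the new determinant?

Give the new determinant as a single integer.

det is linear in row 0: changing M[0][0] by delta changes det by delta * cofactor(0,0).
Cofactor C_00 = (-1)^(0+0) * minor(0,0) = 1
Entry delta = -2 - 5 = -7
Det delta = -7 * 1 = -7
New det = -1 + -7 = -8

Answer: -8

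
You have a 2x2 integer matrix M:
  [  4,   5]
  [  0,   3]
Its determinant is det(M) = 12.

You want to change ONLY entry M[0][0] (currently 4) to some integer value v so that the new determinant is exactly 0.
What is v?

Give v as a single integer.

det is linear in entry M[0][0]: det = old_det + (v - 4) * C_00
Cofactor C_00 = 3
Want det = 0: 12 + (v - 4) * 3 = 0
  (v - 4) = -12 / 3 = -4
  v = 4 + (-4) = 0

Answer: 0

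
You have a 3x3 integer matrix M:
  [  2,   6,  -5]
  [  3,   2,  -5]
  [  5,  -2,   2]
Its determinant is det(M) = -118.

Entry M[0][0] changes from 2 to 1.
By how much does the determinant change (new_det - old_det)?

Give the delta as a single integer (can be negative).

Cofactor C_00 = -6
Entry delta = 1 - 2 = -1
Det delta = entry_delta * cofactor = -1 * -6 = 6

Answer: 6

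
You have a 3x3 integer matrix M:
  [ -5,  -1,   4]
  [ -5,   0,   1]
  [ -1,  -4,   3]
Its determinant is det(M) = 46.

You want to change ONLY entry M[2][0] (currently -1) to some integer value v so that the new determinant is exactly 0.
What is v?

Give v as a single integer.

Answer: 45

Derivation:
det is linear in entry M[2][0]: det = old_det + (v - -1) * C_20
Cofactor C_20 = -1
Want det = 0: 46 + (v - -1) * -1 = 0
  (v - -1) = -46 / -1 = 46
  v = -1 + (46) = 45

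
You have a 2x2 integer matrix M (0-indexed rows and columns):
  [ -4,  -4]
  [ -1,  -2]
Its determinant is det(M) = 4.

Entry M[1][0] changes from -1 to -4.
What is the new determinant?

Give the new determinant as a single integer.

det is linear in row 1: changing M[1][0] by delta changes det by delta * cofactor(1,0).
Cofactor C_10 = (-1)^(1+0) * minor(1,0) = 4
Entry delta = -4 - -1 = -3
Det delta = -3 * 4 = -12
New det = 4 + -12 = -8

Answer: -8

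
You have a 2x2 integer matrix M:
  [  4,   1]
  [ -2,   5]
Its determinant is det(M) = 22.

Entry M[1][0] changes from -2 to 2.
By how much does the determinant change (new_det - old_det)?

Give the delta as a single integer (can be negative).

Cofactor C_10 = -1
Entry delta = 2 - -2 = 4
Det delta = entry_delta * cofactor = 4 * -1 = -4

Answer: -4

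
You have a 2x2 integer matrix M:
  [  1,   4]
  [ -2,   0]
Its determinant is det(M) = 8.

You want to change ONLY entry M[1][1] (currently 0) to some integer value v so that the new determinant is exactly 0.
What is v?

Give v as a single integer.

det is linear in entry M[1][1]: det = old_det + (v - 0) * C_11
Cofactor C_11 = 1
Want det = 0: 8 + (v - 0) * 1 = 0
  (v - 0) = -8 / 1 = -8
  v = 0 + (-8) = -8

Answer: -8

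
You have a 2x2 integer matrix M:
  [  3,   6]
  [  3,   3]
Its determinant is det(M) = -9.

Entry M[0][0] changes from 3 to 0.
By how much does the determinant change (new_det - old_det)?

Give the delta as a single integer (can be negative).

Cofactor C_00 = 3
Entry delta = 0 - 3 = -3
Det delta = entry_delta * cofactor = -3 * 3 = -9

Answer: -9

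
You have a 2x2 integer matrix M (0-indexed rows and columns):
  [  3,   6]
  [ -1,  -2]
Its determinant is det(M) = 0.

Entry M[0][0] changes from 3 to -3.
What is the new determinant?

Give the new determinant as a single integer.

det is linear in row 0: changing M[0][0] by delta changes det by delta * cofactor(0,0).
Cofactor C_00 = (-1)^(0+0) * minor(0,0) = -2
Entry delta = -3 - 3 = -6
Det delta = -6 * -2 = 12
New det = 0 + 12 = 12

Answer: 12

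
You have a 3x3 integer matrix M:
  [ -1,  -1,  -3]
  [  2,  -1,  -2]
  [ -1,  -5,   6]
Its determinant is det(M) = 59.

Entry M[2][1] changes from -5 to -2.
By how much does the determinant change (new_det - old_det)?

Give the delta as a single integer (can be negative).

Answer: -24

Derivation:
Cofactor C_21 = -8
Entry delta = -2 - -5 = 3
Det delta = entry_delta * cofactor = 3 * -8 = -24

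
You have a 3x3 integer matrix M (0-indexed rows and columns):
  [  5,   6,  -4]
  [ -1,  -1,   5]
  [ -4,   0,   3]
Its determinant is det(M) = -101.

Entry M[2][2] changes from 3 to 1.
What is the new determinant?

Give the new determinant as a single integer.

det is linear in row 2: changing M[2][2] by delta changes det by delta * cofactor(2,2).
Cofactor C_22 = (-1)^(2+2) * minor(2,2) = 1
Entry delta = 1 - 3 = -2
Det delta = -2 * 1 = -2
New det = -101 + -2 = -103

Answer: -103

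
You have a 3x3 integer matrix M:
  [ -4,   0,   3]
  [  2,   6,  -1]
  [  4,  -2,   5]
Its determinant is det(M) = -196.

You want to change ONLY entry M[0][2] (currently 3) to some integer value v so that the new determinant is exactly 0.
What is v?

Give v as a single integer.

det is linear in entry M[0][2]: det = old_det + (v - 3) * C_02
Cofactor C_02 = -28
Want det = 0: -196 + (v - 3) * -28 = 0
  (v - 3) = 196 / -28 = -7
  v = 3 + (-7) = -4

Answer: -4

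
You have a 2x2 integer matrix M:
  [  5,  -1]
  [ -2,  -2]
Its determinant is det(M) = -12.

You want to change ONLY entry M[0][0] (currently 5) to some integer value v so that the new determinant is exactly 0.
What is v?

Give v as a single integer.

Answer: -1

Derivation:
det is linear in entry M[0][0]: det = old_det + (v - 5) * C_00
Cofactor C_00 = -2
Want det = 0: -12 + (v - 5) * -2 = 0
  (v - 5) = 12 / -2 = -6
  v = 5 + (-6) = -1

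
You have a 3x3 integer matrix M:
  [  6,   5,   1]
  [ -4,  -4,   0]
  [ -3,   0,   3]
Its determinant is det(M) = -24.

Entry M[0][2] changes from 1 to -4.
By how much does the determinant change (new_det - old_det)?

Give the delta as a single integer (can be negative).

Cofactor C_02 = -12
Entry delta = -4 - 1 = -5
Det delta = entry_delta * cofactor = -5 * -12 = 60

Answer: 60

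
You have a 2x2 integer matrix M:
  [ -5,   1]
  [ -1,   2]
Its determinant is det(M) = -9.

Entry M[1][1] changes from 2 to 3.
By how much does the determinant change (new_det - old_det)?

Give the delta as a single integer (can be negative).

Answer: -5

Derivation:
Cofactor C_11 = -5
Entry delta = 3 - 2 = 1
Det delta = entry_delta * cofactor = 1 * -5 = -5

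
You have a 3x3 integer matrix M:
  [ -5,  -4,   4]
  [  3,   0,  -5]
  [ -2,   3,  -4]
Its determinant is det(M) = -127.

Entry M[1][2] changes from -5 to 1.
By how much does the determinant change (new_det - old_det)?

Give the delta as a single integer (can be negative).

Answer: 138

Derivation:
Cofactor C_12 = 23
Entry delta = 1 - -5 = 6
Det delta = entry_delta * cofactor = 6 * 23 = 138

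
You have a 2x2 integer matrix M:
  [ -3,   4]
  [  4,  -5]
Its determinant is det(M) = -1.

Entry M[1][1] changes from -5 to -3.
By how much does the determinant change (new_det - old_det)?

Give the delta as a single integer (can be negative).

Answer: -6

Derivation:
Cofactor C_11 = -3
Entry delta = -3 - -5 = 2
Det delta = entry_delta * cofactor = 2 * -3 = -6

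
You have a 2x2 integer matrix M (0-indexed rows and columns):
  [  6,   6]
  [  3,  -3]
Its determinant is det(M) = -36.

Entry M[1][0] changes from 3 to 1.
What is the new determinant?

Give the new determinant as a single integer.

Answer: -24

Derivation:
det is linear in row 1: changing M[1][0] by delta changes det by delta * cofactor(1,0).
Cofactor C_10 = (-1)^(1+0) * minor(1,0) = -6
Entry delta = 1 - 3 = -2
Det delta = -2 * -6 = 12
New det = -36 + 12 = -24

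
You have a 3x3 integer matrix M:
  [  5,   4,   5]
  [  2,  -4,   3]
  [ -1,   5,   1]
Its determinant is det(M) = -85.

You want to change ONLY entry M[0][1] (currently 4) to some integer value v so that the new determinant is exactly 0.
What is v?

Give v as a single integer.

Answer: -13

Derivation:
det is linear in entry M[0][1]: det = old_det + (v - 4) * C_01
Cofactor C_01 = -5
Want det = 0: -85 + (v - 4) * -5 = 0
  (v - 4) = 85 / -5 = -17
  v = 4 + (-17) = -13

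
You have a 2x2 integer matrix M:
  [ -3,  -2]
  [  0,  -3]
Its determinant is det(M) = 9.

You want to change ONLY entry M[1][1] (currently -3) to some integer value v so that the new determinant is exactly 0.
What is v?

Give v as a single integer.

Answer: 0

Derivation:
det is linear in entry M[1][1]: det = old_det + (v - -3) * C_11
Cofactor C_11 = -3
Want det = 0: 9 + (v - -3) * -3 = 0
  (v - -3) = -9 / -3 = 3
  v = -3 + (3) = 0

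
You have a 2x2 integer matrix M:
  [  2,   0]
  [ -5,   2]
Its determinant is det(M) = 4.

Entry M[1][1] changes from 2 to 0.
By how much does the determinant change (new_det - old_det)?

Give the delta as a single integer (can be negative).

Answer: -4

Derivation:
Cofactor C_11 = 2
Entry delta = 0 - 2 = -2
Det delta = entry_delta * cofactor = -2 * 2 = -4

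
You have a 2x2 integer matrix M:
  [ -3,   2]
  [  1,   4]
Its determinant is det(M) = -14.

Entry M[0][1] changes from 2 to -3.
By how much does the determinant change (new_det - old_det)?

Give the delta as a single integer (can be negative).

Cofactor C_01 = -1
Entry delta = -3 - 2 = -5
Det delta = entry_delta * cofactor = -5 * -1 = 5

Answer: 5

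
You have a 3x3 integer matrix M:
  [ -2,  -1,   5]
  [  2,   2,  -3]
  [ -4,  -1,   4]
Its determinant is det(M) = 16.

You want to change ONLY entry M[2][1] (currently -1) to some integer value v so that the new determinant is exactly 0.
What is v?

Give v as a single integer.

det is linear in entry M[2][1]: det = old_det + (v - -1) * C_21
Cofactor C_21 = 4
Want det = 0: 16 + (v - -1) * 4 = 0
  (v - -1) = -16 / 4 = -4
  v = -1 + (-4) = -5

Answer: -5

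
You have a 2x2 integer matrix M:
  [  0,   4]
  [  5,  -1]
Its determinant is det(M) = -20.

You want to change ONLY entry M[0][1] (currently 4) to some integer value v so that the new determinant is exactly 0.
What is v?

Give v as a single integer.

Answer: 0

Derivation:
det is linear in entry M[0][1]: det = old_det + (v - 4) * C_01
Cofactor C_01 = -5
Want det = 0: -20 + (v - 4) * -5 = 0
  (v - 4) = 20 / -5 = -4
  v = 4 + (-4) = 0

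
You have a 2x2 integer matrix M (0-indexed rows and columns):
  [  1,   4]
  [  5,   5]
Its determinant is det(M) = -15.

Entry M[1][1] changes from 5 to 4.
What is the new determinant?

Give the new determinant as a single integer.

det is linear in row 1: changing M[1][1] by delta changes det by delta * cofactor(1,1).
Cofactor C_11 = (-1)^(1+1) * minor(1,1) = 1
Entry delta = 4 - 5 = -1
Det delta = -1 * 1 = -1
New det = -15 + -1 = -16

Answer: -16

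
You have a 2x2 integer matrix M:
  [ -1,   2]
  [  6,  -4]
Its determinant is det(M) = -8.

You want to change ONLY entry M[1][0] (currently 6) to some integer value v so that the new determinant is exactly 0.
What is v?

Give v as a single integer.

det is linear in entry M[1][0]: det = old_det + (v - 6) * C_10
Cofactor C_10 = -2
Want det = 0: -8 + (v - 6) * -2 = 0
  (v - 6) = 8 / -2 = -4
  v = 6 + (-4) = 2

Answer: 2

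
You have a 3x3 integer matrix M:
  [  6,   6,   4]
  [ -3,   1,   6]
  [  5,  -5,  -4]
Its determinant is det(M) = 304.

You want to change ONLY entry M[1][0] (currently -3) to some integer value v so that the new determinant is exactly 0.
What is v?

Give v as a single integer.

det is linear in entry M[1][0]: det = old_det + (v - -3) * C_10
Cofactor C_10 = 4
Want det = 0: 304 + (v - -3) * 4 = 0
  (v - -3) = -304 / 4 = -76
  v = -3 + (-76) = -79

Answer: -79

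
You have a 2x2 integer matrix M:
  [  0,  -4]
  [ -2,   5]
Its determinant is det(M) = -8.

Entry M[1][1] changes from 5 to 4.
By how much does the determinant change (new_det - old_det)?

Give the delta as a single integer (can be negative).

Cofactor C_11 = 0
Entry delta = 4 - 5 = -1
Det delta = entry_delta * cofactor = -1 * 0 = 0

Answer: 0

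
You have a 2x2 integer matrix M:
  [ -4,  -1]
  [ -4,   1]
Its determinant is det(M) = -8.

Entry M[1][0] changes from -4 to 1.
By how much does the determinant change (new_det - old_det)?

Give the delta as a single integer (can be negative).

Answer: 5

Derivation:
Cofactor C_10 = 1
Entry delta = 1 - -4 = 5
Det delta = entry_delta * cofactor = 5 * 1 = 5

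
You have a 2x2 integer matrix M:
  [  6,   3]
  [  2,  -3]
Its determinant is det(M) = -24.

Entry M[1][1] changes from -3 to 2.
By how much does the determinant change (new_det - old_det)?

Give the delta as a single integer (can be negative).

Answer: 30

Derivation:
Cofactor C_11 = 6
Entry delta = 2 - -3 = 5
Det delta = entry_delta * cofactor = 5 * 6 = 30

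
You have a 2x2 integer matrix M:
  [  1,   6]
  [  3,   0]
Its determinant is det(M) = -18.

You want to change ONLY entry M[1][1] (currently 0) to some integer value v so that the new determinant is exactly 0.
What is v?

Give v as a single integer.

Answer: 18

Derivation:
det is linear in entry M[1][1]: det = old_det + (v - 0) * C_11
Cofactor C_11 = 1
Want det = 0: -18 + (v - 0) * 1 = 0
  (v - 0) = 18 / 1 = 18
  v = 0 + (18) = 18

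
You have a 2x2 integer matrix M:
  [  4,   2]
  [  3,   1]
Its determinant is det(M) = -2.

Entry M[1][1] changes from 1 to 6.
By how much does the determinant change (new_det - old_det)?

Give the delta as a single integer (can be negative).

Answer: 20

Derivation:
Cofactor C_11 = 4
Entry delta = 6 - 1 = 5
Det delta = entry_delta * cofactor = 5 * 4 = 20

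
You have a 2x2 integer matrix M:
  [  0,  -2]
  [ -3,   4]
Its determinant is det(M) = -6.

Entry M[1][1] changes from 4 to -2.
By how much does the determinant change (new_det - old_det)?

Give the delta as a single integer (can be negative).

Cofactor C_11 = 0
Entry delta = -2 - 4 = -6
Det delta = entry_delta * cofactor = -6 * 0 = 0

Answer: 0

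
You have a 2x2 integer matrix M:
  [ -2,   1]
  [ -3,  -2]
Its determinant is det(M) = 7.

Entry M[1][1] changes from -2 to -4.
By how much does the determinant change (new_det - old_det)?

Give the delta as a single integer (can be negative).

Cofactor C_11 = -2
Entry delta = -4 - -2 = -2
Det delta = entry_delta * cofactor = -2 * -2 = 4

Answer: 4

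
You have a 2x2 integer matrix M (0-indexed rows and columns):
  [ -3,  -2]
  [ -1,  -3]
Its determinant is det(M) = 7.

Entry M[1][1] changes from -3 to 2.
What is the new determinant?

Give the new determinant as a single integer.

Answer: -8

Derivation:
det is linear in row 1: changing M[1][1] by delta changes det by delta * cofactor(1,1).
Cofactor C_11 = (-1)^(1+1) * minor(1,1) = -3
Entry delta = 2 - -3 = 5
Det delta = 5 * -3 = -15
New det = 7 + -15 = -8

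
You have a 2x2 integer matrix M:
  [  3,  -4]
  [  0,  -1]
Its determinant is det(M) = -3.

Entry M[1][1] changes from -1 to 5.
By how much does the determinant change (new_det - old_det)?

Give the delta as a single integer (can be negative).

Answer: 18

Derivation:
Cofactor C_11 = 3
Entry delta = 5 - -1 = 6
Det delta = entry_delta * cofactor = 6 * 3 = 18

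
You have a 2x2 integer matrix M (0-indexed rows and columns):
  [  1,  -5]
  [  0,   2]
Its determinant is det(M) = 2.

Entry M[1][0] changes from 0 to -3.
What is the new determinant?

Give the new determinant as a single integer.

det is linear in row 1: changing M[1][0] by delta changes det by delta * cofactor(1,0).
Cofactor C_10 = (-1)^(1+0) * minor(1,0) = 5
Entry delta = -3 - 0 = -3
Det delta = -3 * 5 = -15
New det = 2 + -15 = -13

Answer: -13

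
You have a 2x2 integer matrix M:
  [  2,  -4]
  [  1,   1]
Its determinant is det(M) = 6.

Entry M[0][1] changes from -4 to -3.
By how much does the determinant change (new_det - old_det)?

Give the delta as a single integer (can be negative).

Cofactor C_01 = -1
Entry delta = -3 - -4 = 1
Det delta = entry_delta * cofactor = 1 * -1 = -1

Answer: -1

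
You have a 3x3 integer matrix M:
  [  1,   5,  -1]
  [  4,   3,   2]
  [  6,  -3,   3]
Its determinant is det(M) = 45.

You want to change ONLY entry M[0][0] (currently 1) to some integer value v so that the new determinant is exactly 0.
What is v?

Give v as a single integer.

Answer: -2

Derivation:
det is linear in entry M[0][0]: det = old_det + (v - 1) * C_00
Cofactor C_00 = 15
Want det = 0: 45 + (v - 1) * 15 = 0
  (v - 1) = -45 / 15 = -3
  v = 1 + (-3) = -2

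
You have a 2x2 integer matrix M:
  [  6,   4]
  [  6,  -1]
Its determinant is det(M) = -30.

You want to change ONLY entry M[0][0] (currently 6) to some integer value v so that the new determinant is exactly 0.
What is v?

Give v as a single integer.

Answer: -24

Derivation:
det is linear in entry M[0][0]: det = old_det + (v - 6) * C_00
Cofactor C_00 = -1
Want det = 0: -30 + (v - 6) * -1 = 0
  (v - 6) = 30 / -1 = -30
  v = 6 + (-30) = -24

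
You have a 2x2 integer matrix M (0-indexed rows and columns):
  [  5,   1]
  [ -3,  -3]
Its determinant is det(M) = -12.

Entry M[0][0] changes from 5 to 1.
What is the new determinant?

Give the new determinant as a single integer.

det is linear in row 0: changing M[0][0] by delta changes det by delta * cofactor(0,0).
Cofactor C_00 = (-1)^(0+0) * minor(0,0) = -3
Entry delta = 1 - 5 = -4
Det delta = -4 * -3 = 12
New det = -12 + 12 = 0

Answer: 0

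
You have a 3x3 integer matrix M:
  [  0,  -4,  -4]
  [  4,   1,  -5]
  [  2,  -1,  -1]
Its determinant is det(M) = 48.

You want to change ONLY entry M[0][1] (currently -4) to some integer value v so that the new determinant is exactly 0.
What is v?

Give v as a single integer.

det is linear in entry M[0][1]: det = old_det + (v - -4) * C_01
Cofactor C_01 = -6
Want det = 0: 48 + (v - -4) * -6 = 0
  (v - -4) = -48 / -6 = 8
  v = -4 + (8) = 4

Answer: 4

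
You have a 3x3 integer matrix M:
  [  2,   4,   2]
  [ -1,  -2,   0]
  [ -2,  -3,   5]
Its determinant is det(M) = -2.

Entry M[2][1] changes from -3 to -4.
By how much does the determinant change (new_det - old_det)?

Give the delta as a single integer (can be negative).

Cofactor C_21 = -2
Entry delta = -4 - -3 = -1
Det delta = entry_delta * cofactor = -1 * -2 = 2

Answer: 2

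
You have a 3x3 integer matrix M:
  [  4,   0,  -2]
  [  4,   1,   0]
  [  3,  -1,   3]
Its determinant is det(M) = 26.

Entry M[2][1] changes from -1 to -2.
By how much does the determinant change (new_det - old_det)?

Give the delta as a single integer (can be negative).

Cofactor C_21 = -8
Entry delta = -2 - -1 = -1
Det delta = entry_delta * cofactor = -1 * -8 = 8

Answer: 8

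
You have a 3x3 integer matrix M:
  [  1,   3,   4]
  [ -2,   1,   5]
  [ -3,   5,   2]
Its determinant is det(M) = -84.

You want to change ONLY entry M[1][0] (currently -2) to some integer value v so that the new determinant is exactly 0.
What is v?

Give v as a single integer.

det is linear in entry M[1][0]: det = old_det + (v - -2) * C_10
Cofactor C_10 = 14
Want det = 0: -84 + (v - -2) * 14 = 0
  (v - -2) = 84 / 14 = 6
  v = -2 + (6) = 4

Answer: 4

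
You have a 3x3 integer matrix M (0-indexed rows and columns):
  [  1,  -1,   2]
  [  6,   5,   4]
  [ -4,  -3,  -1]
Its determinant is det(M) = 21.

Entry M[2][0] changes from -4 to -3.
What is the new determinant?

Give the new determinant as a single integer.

Answer: 7

Derivation:
det is linear in row 2: changing M[2][0] by delta changes det by delta * cofactor(2,0).
Cofactor C_20 = (-1)^(2+0) * minor(2,0) = -14
Entry delta = -3 - -4 = 1
Det delta = 1 * -14 = -14
New det = 21 + -14 = 7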